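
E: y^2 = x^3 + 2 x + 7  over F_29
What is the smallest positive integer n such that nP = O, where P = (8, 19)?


Compute successive multiples of P until we hit O:
  1P = (8, 19)
  2P = (14, 16)
  3P = (0, 6)
  4P = (25, 15)
  5P = (9, 0)
  6P = (25, 14)
  7P = (0, 23)
  8P = (14, 13)
  ... (continuing to 10P)
  10P = O

ord(P) = 10


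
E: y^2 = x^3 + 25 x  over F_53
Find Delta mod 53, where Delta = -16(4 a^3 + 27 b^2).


4 a^3 + 27 b^2 = 4*25^3 + 27*0^2 = 62500 + 0 = 62500
Delta = -16 * (62500) = -1000000
Delta mod 53 = 4

Delta = 4 (mod 53)


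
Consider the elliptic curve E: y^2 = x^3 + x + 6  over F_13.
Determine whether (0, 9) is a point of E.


Check whether y^2 = x^3 + 1 x + 6 (mod 13) for (x, y) = (0, 9).
LHS: y^2 = 9^2 mod 13 = 3
RHS: x^3 + 1 x + 6 = 0^3 + 1*0 + 6 mod 13 = 6
LHS != RHS

No, not on the curve


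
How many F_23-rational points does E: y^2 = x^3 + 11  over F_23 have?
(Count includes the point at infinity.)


For each x in F_23, count y with y^2 = x^3 + 0 x + 11 mod 23:
  x = 1: RHS = 12, y in [9, 14]  -> 2 point(s)
  x = 4: RHS = 6, y in [11, 12]  -> 2 point(s)
  x = 7: RHS = 9, y in [3, 20]  -> 2 point(s)
  x = 9: RHS = 4, y in [2, 21]  -> 2 point(s)
  x = 11: RHS = 8, y in [10, 13]  -> 2 point(s)
  x = 13: RHS = 0, y in [0]  -> 1 point(s)
  x = 14: RHS = 18, y in [8, 15]  -> 2 point(s)
  x = 16: RHS = 13, y in [6, 17]  -> 2 point(s)
  x = 17: RHS = 2, y in [5, 18]  -> 2 point(s)
  x = 18: RHS = 1, y in [1, 22]  -> 2 point(s)
  x = 19: RHS = 16, y in [4, 19]  -> 2 point(s)
  x = 21: RHS = 3, y in [7, 16]  -> 2 point(s)
Affine points: 23. Add the point at infinity: total = 24.

#E(F_23) = 24


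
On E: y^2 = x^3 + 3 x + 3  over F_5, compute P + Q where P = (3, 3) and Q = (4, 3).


P != Q, so use the chord formula.
s = (y2 - y1) / (x2 - x1) = (0) / (1) mod 5 = 0
x3 = s^2 - x1 - x2 mod 5 = 0^2 - 3 - 4 = 3
y3 = s (x1 - x3) - y1 mod 5 = 0 * (3 - 3) - 3 = 2

P + Q = (3, 2)


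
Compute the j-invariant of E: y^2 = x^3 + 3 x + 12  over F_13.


Delta = -16(4 a^3 + 27 b^2) mod 13 = 11
-1728 * (4 a)^3 = -1728 * (4*3)^3 mod 13 = 12
j = 12 * 11^(-1) mod 13 = 7

j = 7 (mod 13)


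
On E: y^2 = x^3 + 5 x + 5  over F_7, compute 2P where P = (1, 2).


Doubling: s = (3 x1^2 + a) / (2 y1)
s = (3*1^2 + 5) / (2*2) mod 7 = 2
x3 = s^2 - 2 x1 mod 7 = 2^2 - 2*1 = 2
y3 = s (x1 - x3) - y1 mod 7 = 2 * (1 - 2) - 2 = 3

2P = (2, 3)


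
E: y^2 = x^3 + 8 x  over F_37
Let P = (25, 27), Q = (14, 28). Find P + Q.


P != Q, so use the chord formula.
s = (y2 - y1) / (x2 - x1) = (1) / (26) mod 37 = 10
x3 = s^2 - x1 - x2 mod 37 = 10^2 - 25 - 14 = 24
y3 = s (x1 - x3) - y1 mod 37 = 10 * (25 - 24) - 27 = 20

P + Q = (24, 20)


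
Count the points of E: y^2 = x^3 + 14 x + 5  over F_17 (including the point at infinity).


For each x in F_17, count y with y^2 = x^3 + 14 x + 5 mod 17:
  x = 5: RHS = 13, y in [8, 9]  -> 2 point(s)
  x = 6: RHS = 16, y in [4, 13]  -> 2 point(s)
  x = 7: RHS = 4, y in [2, 15]  -> 2 point(s)
  x = 8: RHS = 0, y in [0]  -> 1 point(s)
  x = 13: RHS = 4, y in [2, 15]  -> 2 point(s)
  x = 14: RHS = 4, y in [2, 15]  -> 2 point(s)
Affine points: 11. Add the point at infinity: total = 12.

#E(F_17) = 12


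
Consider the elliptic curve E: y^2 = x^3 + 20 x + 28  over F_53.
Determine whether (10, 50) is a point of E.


Check whether y^2 = x^3 + 20 x + 28 (mod 53) for (x, y) = (10, 50).
LHS: y^2 = 50^2 mod 53 = 9
RHS: x^3 + 20 x + 28 = 10^3 + 20*10 + 28 mod 53 = 9
LHS = RHS

Yes, on the curve


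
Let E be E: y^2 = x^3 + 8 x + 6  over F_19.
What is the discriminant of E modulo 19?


4 a^3 + 27 b^2 = 4*8^3 + 27*6^2 = 2048 + 972 = 3020
Delta = -16 * (3020) = -48320
Delta mod 19 = 16

Delta = 16 (mod 19)


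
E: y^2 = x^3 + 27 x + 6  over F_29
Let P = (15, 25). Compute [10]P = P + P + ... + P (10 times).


k = 10 = 1010_2 (binary, LSB first: 0101)
Double-and-add from P = (15, 25):
  bit 0 = 0: acc unchanged = O
  bit 1 = 1: acc = O + (5, 11) = (5, 11)
  bit 2 = 0: acc unchanged = (5, 11)
  bit 3 = 1: acc = (5, 11) + (17, 10) = (6, 6)

10P = (6, 6)


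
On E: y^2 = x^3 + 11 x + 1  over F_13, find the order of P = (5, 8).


Compute successive multiples of P until we hit O:
  1P = (5, 8)
  2P = (0, 1)
  3P = (11, 7)
  4P = (1, 0)
  5P = (11, 6)
  6P = (0, 12)
  7P = (5, 5)
  8P = O

ord(P) = 8


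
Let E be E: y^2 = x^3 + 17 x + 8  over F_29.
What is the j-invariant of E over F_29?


Delta = -16(4 a^3 + 27 b^2) mod 29 = 4
-1728 * (4 a)^3 = -1728 * (4*17)^3 mod 29 = 23
j = 23 * 4^(-1) mod 29 = 13

j = 13 (mod 29)


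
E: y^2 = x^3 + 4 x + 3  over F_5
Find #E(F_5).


For each x in F_5, count y with y^2 = x^3 + 4 x + 3 mod 5:
  x = 2: RHS = 4, y in [2, 3]  -> 2 point(s)
Affine points: 2. Add the point at infinity: total = 3.

#E(F_5) = 3


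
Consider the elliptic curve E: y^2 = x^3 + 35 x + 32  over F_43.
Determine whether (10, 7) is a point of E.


Check whether y^2 = x^3 + 35 x + 32 (mod 43) for (x, y) = (10, 7).
LHS: y^2 = 7^2 mod 43 = 6
RHS: x^3 + 35 x + 32 = 10^3 + 35*10 + 32 mod 43 = 6
LHS = RHS

Yes, on the curve


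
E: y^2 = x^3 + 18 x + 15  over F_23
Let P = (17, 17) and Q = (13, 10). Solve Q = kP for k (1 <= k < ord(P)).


Enumerate multiples of P until we hit Q = (13, 10):
  1P = (17, 17)
  2P = (13, 10)
Match found at i = 2.

k = 2


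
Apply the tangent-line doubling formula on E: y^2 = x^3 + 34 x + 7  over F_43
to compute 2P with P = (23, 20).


Doubling: s = (3 x1^2 + a) / (2 y1)
s = (3*23^2 + 34) / (2*20) mod 43 = 33
x3 = s^2 - 2 x1 mod 43 = 33^2 - 2*23 = 11
y3 = s (x1 - x3) - y1 mod 43 = 33 * (23 - 11) - 20 = 32

2P = (11, 32)


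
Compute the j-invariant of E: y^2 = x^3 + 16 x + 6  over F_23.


Delta = -16(4 a^3 + 27 b^2) mod 23 = 6
-1728 * (4 a)^3 = -1728 * (4*16)^3 mod 23 = 7
j = 7 * 6^(-1) mod 23 = 5

j = 5 (mod 23)


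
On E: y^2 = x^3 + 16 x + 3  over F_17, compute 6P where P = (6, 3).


k = 6 = 110_2 (binary, LSB first: 011)
Double-and-add from P = (6, 3):
  bit 0 = 0: acc unchanged = O
  bit 1 = 1: acc = O + (9, 3) = (9, 3)
  bit 2 = 1: acc = (9, 3) + (7, 4) = (14, 8)

6P = (14, 8)


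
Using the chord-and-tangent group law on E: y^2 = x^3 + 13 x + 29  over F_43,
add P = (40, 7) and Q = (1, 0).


P != Q, so use the chord formula.
s = (y2 - y1) / (x2 - x1) = (36) / (4) mod 43 = 9
x3 = s^2 - x1 - x2 mod 43 = 9^2 - 40 - 1 = 40
y3 = s (x1 - x3) - y1 mod 43 = 9 * (40 - 40) - 7 = 36

P + Q = (40, 36)


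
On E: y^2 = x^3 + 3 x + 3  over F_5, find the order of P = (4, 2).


Compute successive multiples of P until we hit O:
  1P = (4, 2)
  2P = (3, 2)
  3P = (3, 3)
  4P = (4, 3)
  5P = O

ord(P) = 5


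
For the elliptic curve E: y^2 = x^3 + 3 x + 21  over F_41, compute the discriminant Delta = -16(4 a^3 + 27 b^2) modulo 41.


4 a^3 + 27 b^2 = 4*3^3 + 27*21^2 = 108 + 11907 = 12015
Delta = -16 * (12015) = -192240
Delta mod 41 = 9

Delta = 9 (mod 41)


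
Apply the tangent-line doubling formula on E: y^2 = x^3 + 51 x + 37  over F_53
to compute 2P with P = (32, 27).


Doubling: s = (3 x1^2 + a) / (2 y1)
s = (3*32^2 + 51) / (2*27) mod 53 = 49
x3 = s^2 - 2 x1 mod 53 = 49^2 - 2*32 = 5
y3 = s (x1 - x3) - y1 mod 53 = 49 * (32 - 5) - 27 = 24

2P = (5, 24)


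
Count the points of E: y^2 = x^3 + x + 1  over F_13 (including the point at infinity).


For each x in F_13, count y with y^2 = x^3 + 1 x + 1 mod 13:
  x = 0: RHS = 1, y in [1, 12]  -> 2 point(s)
  x = 1: RHS = 3, y in [4, 9]  -> 2 point(s)
  x = 4: RHS = 4, y in [2, 11]  -> 2 point(s)
  x = 5: RHS = 1, y in [1, 12]  -> 2 point(s)
  x = 7: RHS = 0, y in [0]  -> 1 point(s)
  x = 8: RHS = 1, y in [1, 12]  -> 2 point(s)
  x = 10: RHS = 10, y in [6, 7]  -> 2 point(s)
  x = 11: RHS = 4, y in [2, 11]  -> 2 point(s)
  x = 12: RHS = 12, y in [5, 8]  -> 2 point(s)
Affine points: 17. Add the point at infinity: total = 18.

#E(F_13) = 18


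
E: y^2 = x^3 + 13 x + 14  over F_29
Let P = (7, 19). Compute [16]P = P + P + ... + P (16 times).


k = 16 = 10000_2 (binary, LSB first: 00001)
Double-and-add from P = (7, 19):
  bit 0 = 0: acc unchanged = O
  bit 1 = 0: acc unchanged = O
  bit 2 = 0: acc unchanged = O
  bit 3 = 0: acc unchanged = O
  bit 4 = 1: acc = O + (27, 3) = (27, 3)

16P = (27, 3)


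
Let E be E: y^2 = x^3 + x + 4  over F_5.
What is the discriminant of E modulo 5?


4 a^3 + 27 b^2 = 4*1^3 + 27*4^2 = 4 + 432 = 436
Delta = -16 * (436) = -6976
Delta mod 5 = 4

Delta = 4 (mod 5)


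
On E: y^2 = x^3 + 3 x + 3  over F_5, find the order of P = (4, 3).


Compute successive multiples of P until we hit O:
  1P = (4, 3)
  2P = (3, 3)
  3P = (3, 2)
  4P = (4, 2)
  5P = O

ord(P) = 5


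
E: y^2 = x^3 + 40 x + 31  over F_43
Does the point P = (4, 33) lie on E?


Check whether y^2 = x^3 + 40 x + 31 (mod 43) for (x, y) = (4, 33).
LHS: y^2 = 33^2 mod 43 = 14
RHS: x^3 + 40 x + 31 = 4^3 + 40*4 + 31 mod 43 = 40
LHS != RHS

No, not on the curve


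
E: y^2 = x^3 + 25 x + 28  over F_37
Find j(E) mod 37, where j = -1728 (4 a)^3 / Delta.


Delta = -16(4 a^3 + 27 b^2) mod 37 = 9
-1728 * (4 a)^3 = -1728 * (4*25)^3 mod 37 = 11
j = 11 * 9^(-1) mod 37 = 30

j = 30 (mod 37)


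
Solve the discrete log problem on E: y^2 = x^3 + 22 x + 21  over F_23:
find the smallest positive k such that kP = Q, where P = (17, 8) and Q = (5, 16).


Enumerate multiples of P until we hit Q = (5, 16):
  1P = (17, 8)
  2P = (18, 4)
  3P = (4, 9)
  4P = (5, 7)
  5P = (5, 16)
Match found at i = 5.

k = 5


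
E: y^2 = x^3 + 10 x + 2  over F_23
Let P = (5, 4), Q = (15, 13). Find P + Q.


P != Q, so use the chord formula.
s = (y2 - y1) / (x2 - x1) = (9) / (10) mod 23 = 17
x3 = s^2 - x1 - x2 mod 23 = 17^2 - 5 - 15 = 16
y3 = s (x1 - x3) - y1 mod 23 = 17 * (5 - 16) - 4 = 16

P + Q = (16, 16)


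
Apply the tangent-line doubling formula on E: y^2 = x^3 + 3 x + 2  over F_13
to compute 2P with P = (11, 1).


Doubling: s = (3 x1^2 + a) / (2 y1)
s = (3*11^2 + 3) / (2*1) mod 13 = 1
x3 = s^2 - 2 x1 mod 13 = 1^2 - 2*11 = 5
y3 = s (x1 - x3) - y1 mod 13 = 1 * (11 - 5) - 1 = 5

2P = (5, 5)


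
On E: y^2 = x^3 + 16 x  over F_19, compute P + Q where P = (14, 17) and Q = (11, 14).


P != Q, so use the chord formula.
s = (y2 - y1) / (x2 - x1) = (16) / (16) mod 19 = 1
x3 = s^2 - x1 - x2 mod 19 = 1^2 - 14 - 11 = 14
y3 = s (x1 - x3) - y1 mod 19 = 1 * (14 - 14) - 17 = 2

P + Q = (14, 2)


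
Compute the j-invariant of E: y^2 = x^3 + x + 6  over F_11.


Delta = -16(4 a^3 + 27 b^2) mod 11 = 4
-1728 * (4 a)^3 = -1728 * (4*1)^3 mod 11 = 2
j = 2 * 4^(-1) mod 11 = 6

j = 6 (mod 11)


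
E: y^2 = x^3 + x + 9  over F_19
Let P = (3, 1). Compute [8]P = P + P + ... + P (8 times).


k = 8 = 1000_2 (binary, LSB first: 0001)
Double-and-add from P = (3, 1):
  bit 0 = 0: acc unchanged = O
  bit 1 = 0: acc unchanged = O
  bit 2 = 0: acc unchanged = O
  bit 3 = 1: acc = O + (18, 11) = (18, 11)

8P = (18, 11)


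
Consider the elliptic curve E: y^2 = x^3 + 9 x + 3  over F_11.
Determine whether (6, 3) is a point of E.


Check whether y^2 = x^3 + 9 x + 3 (mod 11) for (x, y) = (6, 3).
LHS: y^2 = 3^2 mod 11 = 9
RHS: x^3 + 9 x + 3 = 6^3 + 9*6 + 3 mod 11 = 9
LHS = RHS

Yes, on the curve


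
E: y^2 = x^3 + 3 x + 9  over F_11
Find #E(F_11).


For each x in F_11, count y with y^2 = x^3 + 3 x + 9 mod 11:
  x = 0: RHS = 9, y in [3, 8]  -> 2 point(s)
  x = 2: RHS = 1, y in [1, 10]  -> 2 point(s)
  x = 3: RHS = 1, y in [1, 10]  -> 2 point(s)
  x = 6: RHS = 1, y in [1, 10]  -> 2 point(s)
  x = 10: RHS = 5, y in [4, 7]  -> 2 point(s)
Affine points: 10. Add the point at infinity: total = 11.

#E(F_11) = 11


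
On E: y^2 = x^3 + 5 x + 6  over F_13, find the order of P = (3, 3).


Compute successive multiples of P until we hit O:
  1P = (3, 3)
  2P = (8, 5)
  3P = (11, 12)
  4P = (9, 0)
  5P = (11, 1)
  6P = (8, 8)
  7P = (3, 10)
  8P = O

ord(P) = 8


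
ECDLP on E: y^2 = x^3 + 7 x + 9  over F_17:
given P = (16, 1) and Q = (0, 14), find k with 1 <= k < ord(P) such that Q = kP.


Enumerate multiples of P until we hit Q = (0, 14):
  1P = (16, 1)
  2P = (10, 12)
  3P = (9, 6)
  4P = (5, 13)
  5P = (0, 14)
Match found at i = 5.

k = 5


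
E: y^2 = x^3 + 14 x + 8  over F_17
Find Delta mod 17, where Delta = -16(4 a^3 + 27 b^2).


4 a^3 + 27 b^2 = 4*14^3 + 27*8^2 = 10976 + 1728 = 12704
Delta = -16 * (12704) = -203264
Delta mod 17 = 5

Delta = 5 (mod 17)


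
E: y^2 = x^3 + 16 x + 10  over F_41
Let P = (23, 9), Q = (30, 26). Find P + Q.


P != Q, so use the chord formula.
s = (y2 - y1) / (x2 - x1) = (17) / (7) mod 41 = 20
x3 = s^2 - x1 - x2 mod 41 = 20^2 - 23 - 30 = 19
y3 = s (x1 - x3) - y1 mod 41 = 20 * (23 - 19) - 9 = 30

P + Q = (19, 30)


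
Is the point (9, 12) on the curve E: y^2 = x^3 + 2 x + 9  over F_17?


Check whether y^2 = x^3 + 2 x + 9 (mod 17) for (x, y) = (9, 12).
LHS: y^2 = 12^2 mod 17 = 8
RHS: x^3 + 2 x + 9 = 9^3 + 2*9 + 9 mod 17 = 8
LHS = RHS

Yes, on the curve


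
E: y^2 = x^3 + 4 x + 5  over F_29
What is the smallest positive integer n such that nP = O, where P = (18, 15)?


Compute successive multiples of P until we hit O:
  1P = (18, 15)
  2P = (6, 10)
  3P = (9, 25)
  4P = (24, 11)
  5P = (10, 28)
  6P = (5, 11)
  7P = (26, 16)
  8P = (19, 3)
  ... (continuing to 24P)
  24P = O

ord(P) = 24


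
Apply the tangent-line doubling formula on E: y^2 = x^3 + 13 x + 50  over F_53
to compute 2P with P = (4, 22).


Doubling: s = (3 x1^2 + a) / (2 y1)
s = (3*4^2 + 13) / (2*22) mod 53 = 5
x3 = s^2 - 2 x1 mod 53 = 5^2 - 2*4 = 17
y3 = s (x1 - x3) - y1 mod 53 = 5 * (4 - 17) - 22 = 19

2P = (17, 19)


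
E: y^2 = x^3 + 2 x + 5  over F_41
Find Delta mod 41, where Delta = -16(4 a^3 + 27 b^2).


4 a^3 + 27 b^2 = 4*2^3 + 27*5^2 = 32 + 675 = 707
Delta = -16 * (707) = -11312
Delta mod 41 = 4

Delta = 4 (mod 41)


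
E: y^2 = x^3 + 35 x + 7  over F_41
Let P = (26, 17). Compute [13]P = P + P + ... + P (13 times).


k = 13 = 1101_2 (binary, LSB first: 1011)
Double-and-add from P = (26, 17):
  bit 0 = 1: acc = O + (26, 17) = (26, 17)
  bit 1 = 0: acc unchanged = (26, 17)
  bit 2 = 1: acc = (26, 17) + (8, 26) = (38, 30)
  bit 3 = 1: acc = (38, 30) + (29, 14) = (5, 15)

13P = (5, 15)


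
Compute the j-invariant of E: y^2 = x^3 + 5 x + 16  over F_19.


Delta = -16(4 a^3 + 27 b^2) mod 19 = 6
-1728 * (4 a)^3 = -1728 * (4*5)^3 mod 19 = 1
j = 1 * 6^(-1) mod 19 = 16

j = 16 (mod 19)


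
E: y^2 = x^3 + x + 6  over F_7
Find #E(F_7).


For each x in F_7, count y with y^2 = x^3 + 1 x + 6 mod 7:
  x = 1: RHS = 1, y in [1, 6]  -> 2 point(s)
  x = 2: RHS = 2, y in [3, 4]  -> 2 point(s)
  x = 3: RHS = 1, y in [1, 6]  -> 2 point(s)
  x = 4: RHS = 4, y in [2, 5]  -> 2 point(s)
  x = 6: RHS = 4, y in [2, 5]  -> 2 point(s)
Affine points: 10. Add the point at infinity: total = 11.

#E(F_7) = 11


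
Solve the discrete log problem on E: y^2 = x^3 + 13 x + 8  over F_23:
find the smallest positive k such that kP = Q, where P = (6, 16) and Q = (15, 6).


Enumerate multiples of P until we hit Q = (15, 6):
  1P = (6, 16)
  2P = (14, 17)
  3P = (12, 12)
  4P = (8, 16)
  5P = (9, 7)
  6P = (17, 17)
  7P = (4, 3)
  8P = (15, 6)
Match found at i = 8.

k = 8


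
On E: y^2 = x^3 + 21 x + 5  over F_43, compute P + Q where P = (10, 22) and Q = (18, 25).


P != Q, so use the chord formula.
s = (y2 - y1) / (x2 - x1) = (3) / (8) mod 43 = 38
x3 = s^2 - x1 - x2 mod 43 = 38^2 - 10 - 18 = 40
y3 = s (x1 - x3) - y1 mod 43 = 38 * (10 - 40) - 22 = 42

P + Q = (40, 42)


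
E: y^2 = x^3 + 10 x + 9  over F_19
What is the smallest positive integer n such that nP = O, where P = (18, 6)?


Compute successive multiples of P until we hit O:
  1P = (18, 6)
  2P = (7, 17)
  3P = (14, 9)
  4P = (3, 16)
  5P = (9, 7)
  6P = (15, 0)
  7P = (9, 12)
  8P = (3, 3)
  ... (continuing to 12P)
  12P = O

ord(P) = 12


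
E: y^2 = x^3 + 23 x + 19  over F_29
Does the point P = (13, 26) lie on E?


Check whether y^2 = x^3 + 23 x + 19 (mod 29) for (x, y) = (13, 26).
LHS: y^2 = 26^2 mod 29 = 9
RHS: x^3 + 23 x + 19 = 13^3 + 23*13 + 19 mod 29 = 21
LHS != RHS

No, not on the curve


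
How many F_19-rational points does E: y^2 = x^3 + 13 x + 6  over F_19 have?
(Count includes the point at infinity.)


For each x in F_19, count y with y^2 = x^3 + 13 x + 6 mod 19:
  x = 0: RHS = 6, y in [5, 14]  -> 2 point(s)
  x = 1: RHS = 1, y in [1, 18]  -> 2 point(s)
  x = 5: RHS = 6, y in [5, 14]  -> 2 point(s)
  x = 9: RHS = 16, y in [4, 15]  -> 2 point(s)
  x = 11: RHS = 17, y in [6, 13]  -> 2 point(s)
  x = 12: RHS = 9, y in [3, 16]  -> 2 point(s)
  x = 13: RHS = 16, y in [4, 15]  -> 2 point(s)
  x = 14: RHS = 6, y in [5, 14]  -> 2 point(s)
  x = 15: RHS = 4, y in [2, 17]  -> 2 point(s)
  x = 16: RHS = 16, y in [4, 15]  -> 2 point(s)
  x = 18: RHS = 11, y in [7, 12]  -> 2 point(s)
Affine points: 22. Add the point at infinity: total = 23.

#E(F_19) = 23


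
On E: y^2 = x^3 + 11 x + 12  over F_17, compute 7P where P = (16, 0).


k = 7 = 111_2 (binary, LSB first: 111)
Double-and-add from P = (16, 0):
  bit 0 = 1: acc = O + (16, 0) = (16, 0)
  bit 1 = 1: acc = (16, 0) + O = (16, 0)
  bit 2 = 1: acc = (16, 0) + O = (16, 0)

7P = (16, 0)


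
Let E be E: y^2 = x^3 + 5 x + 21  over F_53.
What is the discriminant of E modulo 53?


4 a^3 + 27 b^2 = 4*5^3 + 27*21^2 = 500 + 11907 = 12407
Delta = -16 * (12407) = -198512
Delta mod 53 = 26

Delta = 26 (mod 53)


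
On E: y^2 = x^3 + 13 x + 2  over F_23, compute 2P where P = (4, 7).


Doubling: s = (3 x1^2 + a) / (2 y1)
s = (3*4^2 + 13) / (2*7) mod 23 = 6
x3 = s^2 - 2 x1 mod 23 = 6^2 - 2*4 = 5
y3 = s (x1 - x3) - y1 mod 23 = 6 * (4 - 5) - 7 = 10

2P = (5, 10)


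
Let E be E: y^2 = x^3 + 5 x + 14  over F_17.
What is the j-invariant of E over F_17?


Delta = -16(4 a^3 + 27 b^2) mod 17 = 12
-1728 * (4 a)^3 = -1728 * (4*5)^3 mod 17 = 9
j = 9 * 12^(-1) mod 17 = 5

j = 5 (mod 17)


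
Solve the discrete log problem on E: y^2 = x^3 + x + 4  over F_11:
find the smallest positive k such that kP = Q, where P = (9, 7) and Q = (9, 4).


Enumerate multiples of P until we hit Q = (9, 4):
  1P = (9, 7)
  2P = (2, 5)
  3P = (3, 1)
  4P = (0, 2)
  5P = (0, 9)
  6P = (3, 10)
  7P = (2, 6)
  8P = (9, 4)
Match found at i = 8.

k = 8


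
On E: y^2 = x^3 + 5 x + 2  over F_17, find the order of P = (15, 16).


Compute successive multiples of P until we hit O:
  1P = (15, 16)
  2P = (4, 1)
  3P = (0, 6)
  4P = (10, 10)
  5P = (5, 13)
  6P = (1, 12)
  7P = (16, 8)
  8P = (16, 9)
  ... (continuing to 15P)
  15P = O

ord(P) = 15


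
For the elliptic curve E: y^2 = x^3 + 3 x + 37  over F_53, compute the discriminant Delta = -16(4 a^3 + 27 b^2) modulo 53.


4 a^3 + 27 b^2 = 4*3^3 + 27*37^2 = 108 + 36963 = 37071
Delta = -16 * (37071) = -593136
Delta mod 53 = 40

Delta = 40 (mod 53)


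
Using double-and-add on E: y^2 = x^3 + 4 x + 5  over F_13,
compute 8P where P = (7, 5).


k = 8 = 1000_2 (binary, LSB first: 0001)
Double-and-add from P = (7, 5):
  bit 0 = 0: acc unchanged = O
  bit 1 = 0: acc unchanged = O
  bit 2 = 0: acc unchanged = O
  bit 3 = 1: acc = O + (9, 4) = (9, 4)

8P = (9, 4)


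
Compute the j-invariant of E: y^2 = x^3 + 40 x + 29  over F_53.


Delta = -16(4 a^3 + 27 b^2) mod 53 = 2
-1728 * (4 a)^3 = -1728 * (4*40)^3 mod 53 = 21
j = 21 * 2^(-1) mod 53 = 37

j = 37 (mod 53)


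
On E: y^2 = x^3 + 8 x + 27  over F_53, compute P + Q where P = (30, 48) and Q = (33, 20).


P != Q, so use the chord formula.
s = (y2 - y1) / (x2 - x1) = (25) / (3) mod 53 = 26
x3 = s^2 - x1 - x2 mod 53 = 26^2 - 30 - 33 = 30
y3 = s (x1 - x3) - y1 mod 53 = 26 * (30 - 30) - 48 = 5

P + Q = (30, 5)


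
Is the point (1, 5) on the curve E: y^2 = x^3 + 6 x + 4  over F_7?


Check whether y^2 = x^3 + 6 x + 4 (mod 7) for (x, y) = (1, 5).
LHS: y^2 = 5^2 mod 7 = 4
RHS: x^3 + 6 x + 4 = 1^3 + 6*1 + 4 mod 7 = 4
LHS = RHS

Yes, on the curve


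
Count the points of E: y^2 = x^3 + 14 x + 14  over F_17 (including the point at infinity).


For each x in F_17, count y with y^2 = x^3 + 14 x + 14 mod 17:
  x = 2: RHS = 16, y in [4, 13]  -> 2 point(s)
  x = 3: RHS = 15, y in [7, 10]  -> 2 point(s)
  x = 4: RHS = 15, y in [7, 10]  -> 2 point(s)
  x = 6: RHS = 8, y in [5, 12]  -> 2 point(s)
  x = 7: RHS = 13, y in [8, 9]  -> 2 point(s)
  x = 8: RHS = 9, y in [3, 14]  -> 2 point(s)
  x = 9: RHS = 2, y in [6, 11]  -> 2 point(s)
  x = 10: RHS = 15, y in [7, 10]  -> 2 point(s)
  x = 13: RHS = 13, y in [8, 9]  -> 2 point(s)
  x = 14: RHS = 13, y in [8, 9]  -> 2 point(s)
  x = 16: RHS = 16, y in [4, 13]  -> 2 point(s)
Affine points: 22. Add the point at infinity: total = 23.

#E(F_17) = 23


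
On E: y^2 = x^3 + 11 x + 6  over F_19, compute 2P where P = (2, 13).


Doubling: s = (3 x1^2 + a) / (2 y1)
s = (3*2^2 + 11) / (2*13) mod 19 = 6
x3 = s^2 - 2 x1 mod 19 = 6^2 - 2*2 = 13
y3 = s (x1 - x3) - y1 mod 19 = 6 * (2 - 13) - 13 = 16

2P = (13, 16)


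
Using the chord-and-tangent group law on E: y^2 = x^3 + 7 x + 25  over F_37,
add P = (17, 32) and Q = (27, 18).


P != Q, so use the chord formula.
s = (y2 - y1) / (x2 - x1) = (23) / (10) mod 37 = 6
x3 = s^2 - x1 - x2 mod 37 = 6^2 - 17 - 27 = 29
y3 = s (x1 - x3) - y1 mod 37 = 6 * (17 - 29) - 32 = 7

P + Q = (29, 7)


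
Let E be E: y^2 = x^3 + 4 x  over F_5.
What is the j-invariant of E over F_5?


Delta = -16(4 a^3 + 27 b^2) mod 5 = 4
-1728 * (4 a)^3 = -1728 * (4*4)^3 mod 5 = 2
j = 2 * 4^(-1) mod 5 = 3

j = 3 (mod 5)


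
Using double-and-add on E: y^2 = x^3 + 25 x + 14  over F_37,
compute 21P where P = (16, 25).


k = 21 = 10101_2 (binary, LSB first: 10101)
Double-and-add from P = (16, 25):
  bit 0 = 1: acc = O + (16, 25) = (16, 25)
  bit 1 = 0: acc unchanged = (16, 25)
  bit 2 = 1: acc = (16, 25) + (15, 8) = (36, 5)
  bit 3 = 0: acc unchanged = (36, 5)
  bit 4 = 1: acc = (36, 5) + (25, 24) = (1, 22)

21P = (1, 22)


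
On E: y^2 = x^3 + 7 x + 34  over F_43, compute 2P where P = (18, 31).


Doubling: s = (3 x1^2 + a) / (2 y1)
s = (3*18^2 + 7) / (2*31) mod 43 = 4
x3 = s^2 - 2 x1 mod 43 = 4^2 - 2*18 = 23
y3 = s (x1 - x3) - y1 mod 43 = 4 * (18 - 23) - 31 = 35

2P = (23, 35)


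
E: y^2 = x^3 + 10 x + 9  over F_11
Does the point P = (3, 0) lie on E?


Check whether y^2 = x^3 + 10 x + 9 (mod 11) for (x, y) = (3, 0).
LHS: y^2 = 0^2 mod 11 = 0
RHS: x^3 + 10 x + 9 = 3^3 + 10*3 + 9 mod 11 = 0
LHS = RHS

Yes, on the curve


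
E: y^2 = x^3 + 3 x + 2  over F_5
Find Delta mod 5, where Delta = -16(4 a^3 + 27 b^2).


4 a^3 + 27 b^2 = 4*3^3 + 27*2^2 = 108 + 108 = 216
Delta = -16 * (216) = -3456
Delta mod 5 = 4

Delta = 4 (mod 5)


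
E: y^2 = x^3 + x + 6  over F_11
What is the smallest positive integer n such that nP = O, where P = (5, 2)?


Compute successive multiples of P until we hit O:
  1P = (5, 2)
  2P = (10, 2)
  3P = (7, 9)
  4P = (3, 5)
  5P = (8, 8)
  6P = (2, 4)
  7P = (2, 7)
  8P = (8, 3)
  ... (continuing to 13P)
  13P = O

ord(P) = 13


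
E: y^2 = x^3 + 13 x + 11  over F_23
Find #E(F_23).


For each x in F_23, count y with y^2 = x^3 + 13 x + 11 mod 23:
  x = 1: RHS = 2, y in [5, 18]  -> 2 point(s)
  x = 3: RHS = 8, y in [10, 13]  -> 2 point(s)
  x = 4: RHS = 12, y in [9, 14]  -> 2 point(s)
  x = 6: RHS = 6, y in [11, 12]  -> 2 point(s)
  x = 7: RHS = 8, y in [10, 13]  -> 2 point(s)
  x = 8: RHS = 6, y in [11, 12]  -> 2 point(s)
  x = 9: RHS = 6, y in [11, 12]  -> 2 point(s)
  x = 11: RHS = 13, y in [6, 17]  -> 2 point(s)
  x = 12: RHS = 9, y in [3, 20]  -> 2 point(s)
  x = 13: RHS = 8, y in [10, 13]  -> 2 point(s)
  x = 14: RHS = 16, y in [4, 19]  -> 2 point(s)
  x = 15: RHS = 16, y in [4, 19]  -> 2 point(s)
  x = 17: RHS = 16, y in [4, 19]  -> 2 point(s)
  x = 21: RHS = 0, y in [0]  -> 1 point(s)
Affine points: 27. Add the point at infinity: total = 28.

#E(F_23) = 28


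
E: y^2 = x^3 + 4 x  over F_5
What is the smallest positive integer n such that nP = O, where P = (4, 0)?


Compute successive multiples of P until we hit O:
  1P = (4, 0)
  2P = O

ord(P) = 2


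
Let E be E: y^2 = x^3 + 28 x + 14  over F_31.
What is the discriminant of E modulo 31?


4 a^3 + 27 b^2 = 4*28^3 + 27*14^2 = 87808 + 5292 = 93100
Delta = -16 * (93100) = -1489600
Delta mod 31 = 12

Delta = 12 (mod 31)


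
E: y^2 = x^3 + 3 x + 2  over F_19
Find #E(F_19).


For each x in F_19, count y with y^2 = x^3 + 3 x + 2 mod 19:
  x = 1: RHS = 6, y in [5, 14]  -> 2 point(s)
  x = 2: RHS = 16, y in [4, 15]  -> 2 point(s)
  x = 3: RHS = 0, y in [0]  -> 1 point(s)
  x = 5: RHS = 9, y in [3, 16]  -> 2 point(s)
  x = 7: RHS = 5, y in [9, 10]  -> 2 point(s)
  x = 8: RHS = 6, y in [5, 14]  -> 2 point(s)
  x = 9: RHS = 17, y in [6, 13]  -> 2 point(s)
  x = 10: RHS = 6, y in [5, 14]  -> 2 point(s)
  x = 11: RHS = 17, y in [6, 13]  -> 2 point(s)
  x = 16: RHS = 4, y in [2, 17]  -> 2 point(s)
  x = 17: RHS = 7, y in [8, 11]  -> 2 point(s)
  x = 18: RHS = 17, y in [6, 13]  -> 2 point(s)
Affine points: 23. Add the point at infinity: total = 24.

#E(F_19) = 24


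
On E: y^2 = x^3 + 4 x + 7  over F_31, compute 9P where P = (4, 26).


k = 9 = 1001_2 (binary, LSB first: 1001)
Double-and-add from P = (4, 26):
  bit 0 = 1: acc = O + (4, 26) = (4, 26)
  bit 1 = 0: acc unchanged = (4, 26)
  bit 2 = 0: acc unchanged = (4, 26)
  bit 3 = 1: acc = (4, 26) + (12, 27) = (0, 21)

9P = (0, 21)


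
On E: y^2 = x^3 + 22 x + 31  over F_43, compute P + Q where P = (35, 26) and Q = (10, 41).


P != Q, so use the chord formula.
s = (y2 - y1) / (x2 - x1) = (15) / (18) mod 43 = 8
x3 = s^2 - x1 - x2 mod 43 = 8^2 - 35 - 10 = 19
y3 = s (x1 - x3) - y1 mod 43 = 8 * (35 - 19) - 26 = 16

P + Q = (19, 16)


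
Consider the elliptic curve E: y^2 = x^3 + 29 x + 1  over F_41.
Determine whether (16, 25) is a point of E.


Check whether y^2 = x^3 + 29 x + 1 (mod 41) for (x, y) = (16, 25).
LHS: y^2 = 25^2 mod 41 = 10
RHS: x^3 + 29 x + 1 = 16^3 + 29*16 + 1 mod 41 = 10
LHS = RHS

Yes, on the curve


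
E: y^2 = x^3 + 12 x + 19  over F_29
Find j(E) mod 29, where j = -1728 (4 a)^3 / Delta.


Delta = -16(4 a^3 + 27 b^2) mod 29 = 24
-1728 * (4 a)^3 = -1728 * (4*12)^3 mod 29 = 6
j = 6 * 24^(-1) mod 29 = 22

j = 22 (mod 29)


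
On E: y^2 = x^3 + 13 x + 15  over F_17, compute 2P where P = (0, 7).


Doubling: s = (3 x1^2 + a) / (2 y1)
s = (3*0^2 + 13) / (2*7) mod 17 = 7
x3 = s^2 - 2 x1 mod 17 = 7^2 - 2*0 = 15
y3 = s (x1 - x3) - y1 mod 17 = 7 * (0 - 15) - 7 = 7

2P = (15, 7)


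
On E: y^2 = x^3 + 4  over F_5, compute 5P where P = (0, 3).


k = 5 = 101_2 (binary, LSB first: 101)
Double-and-add from P = (0, 3):
  bit 0 = 1: acc = O + (0, 3) = (0, 3)
  bit 1 = 0: acc unchanged = (0, 3)
  bit 2 = 1: acc = (0, 3) + (0, 3) = (0, 2)

5P = (0, 2)


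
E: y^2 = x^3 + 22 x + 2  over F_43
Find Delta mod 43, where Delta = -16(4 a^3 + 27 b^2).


4 a^3 + 27 b^2 = 4*22^3 + 27*2^2 = 42592 + 108 = 42700
Delta = -16 * (42700) = -683200
Delta mod 43 = 27

Delta = 27 (mod 43)


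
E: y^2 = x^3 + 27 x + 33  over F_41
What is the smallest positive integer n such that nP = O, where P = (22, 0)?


Compute successive multiples of P until we hit O:
  1P = (22, 0)
  2P = O

ord(P) = 2


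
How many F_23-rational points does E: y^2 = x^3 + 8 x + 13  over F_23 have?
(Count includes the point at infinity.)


For each x in F_23, count y with y^2 = x^3 + 8 x + 13 mod 23:
  x = 0: RHS = 13, y in [6, 17]  -> 2 point(s)
  x = 3: RHS = 18, y in [8, 15]  -> 2 point(s)
  x = 6: RHS = 1, y in [1, 22]  -> 2 point(s)
  x = 9: RHS = 9, y in [3, 20]  -> 2 point(s)
  x = 10: RHS = 12, y in [9, 14]  -> 2 point(s)
  x = 11: RHS = 6, y in [11, 12]  -> 2 point(s)
  x = 15: RHS = 12, y in [9, 14]  -> 2 point(s)
  x = 17: RHS = 2, y in [5, 18]  -> 2 point(s)
  x = 18: RHS = 9, y in [3, 20]  -> 2 point(s)
  x = 19: RHS = 9, y in [3, 20]  -> 2 point(s)
  x = 20: RHS = 8, y in [10, 13]  -> 2 point(s)
  x = 21: RHS = 12, y in [9, 14]  -> 2 point(s)
  x = 22: RHS = 4, y in [2, 21]  -> 2 point(s)
Affine points: 26. Add the point at infinity: total = 27.

#E(F_23) = 27


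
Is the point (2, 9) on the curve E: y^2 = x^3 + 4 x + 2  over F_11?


Check whether y^2 = x^3 + 4 x + 2 (mod 11) for (x, y) = (2, 9).
LHS: y^2 = 9^2 mod 11 = 4
RHS: x^3 + 4 x + 2 = 2^3 + 4*2 + 2 mod 11 = 7
LHS != RHS

No, not on the curve


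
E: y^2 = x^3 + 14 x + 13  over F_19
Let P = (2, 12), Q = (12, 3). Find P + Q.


P != Q, so use the chord formula.
s = (y2 - y1) / (x2 - x1) = (10) / (10) mod 19 = 1
x3 = s^2 - x1 - x2 mod 19 = 1^2 - 2 - 12 = 6
y3 = s (x1 - x3) - y1 mod 19 = 1 * (2 - 6) - 12 = 3

P + Q = (6, 3)


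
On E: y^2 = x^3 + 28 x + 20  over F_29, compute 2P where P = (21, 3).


Doubling: s = (3 x1^2 + a) / (2 y1)
s = (3*21^2 + 28) / (2*3) mod 29 = 27
x3 = s^2 - 2 x1 mod 29 = 27^2 - 2*21 = 20
y3 = s (x1 - x3) - y1 mod 29 = 27 * (21 - 20) - 3 = 24

2P = (20, 24)


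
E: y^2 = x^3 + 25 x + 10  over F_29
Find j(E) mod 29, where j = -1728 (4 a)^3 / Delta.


Delta = -16(4 a^3 + 27 b^2) mod 29 = 17
-1728 * (4 a)^3 = -1728 * (4*25)^3 mod 29 = 3
j = 3 * 17^(-1) mod 29 = 7

j = 7 (mod 29)


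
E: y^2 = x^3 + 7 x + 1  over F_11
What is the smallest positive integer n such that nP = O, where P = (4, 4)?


Compute successive multiples of P until we hit O:
  1P = (4, 4)
  2P = (3, 7)
  3P = (2, 1)
  4P = (10, 9)
  5P = (9, 1)
  6P = (1, 3)
  7P = (0, 1)
  8P = (0, 10)
  ... (continuing to 15P)
  15P = O

ord(P) = 15


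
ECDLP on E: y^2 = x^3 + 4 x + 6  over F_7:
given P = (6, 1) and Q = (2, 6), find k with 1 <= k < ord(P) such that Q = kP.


Enumerate multiples of P until we hit Q = (2, 6):
  1P = (6, 1)
  2P = (2, 6)
Match found at i = 2.

k = 2


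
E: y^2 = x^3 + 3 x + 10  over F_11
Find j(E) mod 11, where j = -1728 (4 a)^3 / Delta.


Delta = -16(4 a^3 + 27 b^2) mod 11 = 7
-1728 * (4 a)^3 = -1728 * (4*3)^3 mod 11 = 10
j = 10 * 7^(-1) mod 11 = 3

j = 3 (mod 11)


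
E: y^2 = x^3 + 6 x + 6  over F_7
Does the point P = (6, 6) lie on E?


Check whether y^2 = x^3 + 6 x + 6 (mod 7) for (x, y) = (6, 6).
LHS: y^2 = 6^2 mod 7 = 1
RHS: x^3 + 6 x + 6 = 6^3 + 6*6 + 6 mod 7 = 6
LHS != RHS

No, not on the curve


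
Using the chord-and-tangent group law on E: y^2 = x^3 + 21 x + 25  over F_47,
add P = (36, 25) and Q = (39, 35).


P != Q, so use the chord formula.
s = (y2 - y1) / (x2 - x1) = (10) / (3) mod 47 = 19
x3 = s^2 - x1 - x2 mod 47 = 19^2 - 36 - 39 = 4
y3 = s (x1 - x3) - y1 mod 47 = 19 * (36 - 4) - 25 = 19

P + Q = (4, 19)


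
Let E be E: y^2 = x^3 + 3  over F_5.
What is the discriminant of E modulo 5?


4 a^3 + 27 b^2 = 4*0^3 + 27*3^2 = 0 + 243 = 243
Delta = -16 * (243) = -3888
Delta mod 5 = 2

Delta = 2 (mod 5)


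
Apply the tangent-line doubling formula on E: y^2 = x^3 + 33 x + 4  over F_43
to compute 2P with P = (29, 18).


Doubling: s = (3 x1^2 + a) / (2 y1)
s = (3*29^2 + 33) / (2*18) mod 43 = 28
x3 = s^2 - 2 x1 mod 43 = 28^2 - 2*29 = 38
y3 = s (x1 - x3) - y1 mod 43 = 28 * (29 - 38) - 18 = 31

2P = (38, 31)


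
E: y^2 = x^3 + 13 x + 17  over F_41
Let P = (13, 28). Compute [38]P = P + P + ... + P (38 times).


k = 38 = 100110_2 (binary, LSB first: 011001)
Double-and-add from P = (13, 28):
  bit 0 = 0: acc unchanged = O
  bit 1 = 1: acc = O + (5, 17) = (5, 17)
  bit 2 = 1: acc = (5, 17) + (15, 15) = (3, 40)
  bit 3 = 0: acc unchanged = (3, 40)
  bit 4 = 0: acc unchanged = (3, 40)
  bit 5 = 1: acc = (3, 40) + (38, 19) = (2, 25)

38P = (2, 25)


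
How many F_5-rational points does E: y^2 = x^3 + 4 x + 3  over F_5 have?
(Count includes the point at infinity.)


For each x in F_5, count y with y^2 = x^3 + 4 x + 3 mod 5:
  x = 2: RHS = 4, y in [2, 3]  -> 2 point(s)
Affine points: 2. Add the point at infinity: total = 3.

#E(F_5) = 3


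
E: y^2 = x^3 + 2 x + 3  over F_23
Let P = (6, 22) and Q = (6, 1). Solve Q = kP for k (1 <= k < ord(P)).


Enumerate multiples of P until we hit Q = (6, 1):
  1P = (6, 22)
  2P = (0, 16)
  3P = (18, 12)
  4P = (8, 18)
  5P = (13, 15)
  6P = (5, 0)
  7P = (13, 8)
  8P = (8, 5)
  9P = (18, 11)
  10P = (0, 7)
  11P = (6, 1)
Match found at i = 11.

k = 11


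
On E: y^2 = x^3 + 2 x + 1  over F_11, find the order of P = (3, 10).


Compute successive multiples of P until we hit O:
  1P = (3, 10)
  2P = (9, 0)
  3P = (3, 1)
  4P = O

ord(P) = 4


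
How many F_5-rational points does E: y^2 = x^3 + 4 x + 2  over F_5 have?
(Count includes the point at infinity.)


For each x in F_5, count y with y^2 = x^3 + 4 x + 2 mod 5:
  x = 3: RHS = 1, y in [1, 4]  -> 2 point(s)
Affine points: 2. Add the point at infinity: total = 3.

#E(F_5) = 3


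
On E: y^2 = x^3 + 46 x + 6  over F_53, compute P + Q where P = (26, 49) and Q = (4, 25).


P != Q, so use the chord formula.
s = (y2 - y1) / (x2 - x1) = (29) / (31) mod 53 = 30
x3 = s^2 - x1 - x2 mod 53 = 30^2 - 26 - 4 = 22
y3 = s (x1 - x3) - y1 mod 53 = 30 * (26 - 22) - 49 = 18

P + Q = (22, 18)


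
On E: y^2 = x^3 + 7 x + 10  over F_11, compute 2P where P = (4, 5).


Doubling: s = (3 x1^2 + a) / (2 y1)
s = (3*4^2 + 7) / (2*5) mod 11 = 0
x3 = s^2 - 2 x1 mod 11 = 0^2 - 2*4 = 3
y3 = s (x1 - x3) - y1 mod 11 = 0 * (4 - 3) - 5 = 6

2P = (3, 6)


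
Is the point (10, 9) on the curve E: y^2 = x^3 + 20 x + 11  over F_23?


Check whether y^2 = x^3 + 20 x + 11 (mod 23) for (x, y) = (10, 9).
LHS: y^2 = 9^2 mod 23 = 12
RHS: x^3 + 20 x + 11 = 10^3 + 20*10 + 11 mod 23 = 15
LHS != RHS

No, not on the curve


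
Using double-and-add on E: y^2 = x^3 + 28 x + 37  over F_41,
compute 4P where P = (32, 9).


k = 4 = 100_2 (binary, LSB first: 001)
Double-and-add from P = (32, 9):
  bit 0 = 0: acc unchanged = O
  bit 1 = 0: acc unchanged = O
  bit 2 = 1: acc = O + (11, 35) = (11, 35)

4P = (11, 35)


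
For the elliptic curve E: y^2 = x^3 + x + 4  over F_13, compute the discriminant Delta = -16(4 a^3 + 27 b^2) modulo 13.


4 a^3 + 27 b^2 = 4*1^3 + 27*4^2 = 4 + 432 = 436
Delta = -16 * (436) = -6976
Delta mod 13 = 5

Delta = 5 (mod 13)


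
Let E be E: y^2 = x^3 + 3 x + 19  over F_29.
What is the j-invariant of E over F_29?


Delta = -16(4 a^3 + 27 b^2) mod 29 = 22
-1728 * (4 a)^3 = -1728 * (4*3)^3 mod 29 = 1
j = 1 * 22^(-1) mod 29 = 4

j = 4 (mod 29)


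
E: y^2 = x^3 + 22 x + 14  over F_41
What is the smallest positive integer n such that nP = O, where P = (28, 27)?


Compute successive multiples of P until we hit O:
  1P = (28, 27)
  2P = (21, 15)
  3P = (10, 39)
  4P = (8, 28)
  5P = (9, 11)
  6P = (13, 18)
  7P = (2, 5)
  8P = (27, 18)
  ... (continuing to 47P)
  47P = O

ord(P) = 47


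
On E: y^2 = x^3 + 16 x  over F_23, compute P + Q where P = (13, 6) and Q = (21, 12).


P != Q, so use the chord formula.
s = (y2 - y1) / (x2 - x1) = (6) / (8) mod 23 = 18
x3 = s^2 - x1 - x2 mod 23 = 18^2 - 13 - 21 = 14
y3 = s (x1 - x3) - y1 mod 23 = 18 * (13 - 14) - 6 = 22

P + Q = (14, 22)


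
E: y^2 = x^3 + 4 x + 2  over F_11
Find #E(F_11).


For each x in F_11, count y with y^2 = x^3 + 4 x + 2 mod 11:
  x = 4: RHS = 5, y in [4, 7]  -> 2 point(s)
  x = 5: RHS = 4, y in [2, 9]  -> 2 point(s)
  x = 6: RHS = 0, y in [0]  -> 1 point(s)
Affine points: 5. Add the point at infinity: total = 6.

#E(F_11) = 6


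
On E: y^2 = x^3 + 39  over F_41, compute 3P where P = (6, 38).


k = 3 = 11_2 (binary, LSB first: 11)
Double-and-add from P = (6, 38):
  bit 0 = 1: acc = O + (6, 38) = (6, 38)
  bit 1 = 1: acc = (6, 38) + (25, 17) = (1, 32)

3P = (1, 32)


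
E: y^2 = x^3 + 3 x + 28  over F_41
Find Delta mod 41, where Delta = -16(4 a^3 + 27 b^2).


4 a^3 + 27 b^2 = 4*3^3 + 27*28^2 = 108 + 21168 = 21276
Delta = -16 * (21276) = -340416
Delta mod 41 = 7

Delta = 7 (mod 41)


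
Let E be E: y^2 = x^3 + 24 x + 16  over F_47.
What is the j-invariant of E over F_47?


Delta = -16(4 a^3 + 27 b^2) mod 47 = 38
-1728 * (4 a)^3 = -1728 * (4*24)^3 mod 47 = 41
j = 41 * 38^(-1) mod 47 = 32

j = 32 (mod 47)


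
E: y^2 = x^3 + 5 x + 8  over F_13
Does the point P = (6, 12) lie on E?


Check whether y^2 = x^3 + 5 x + 8 (mod 13) for (x, y) = (6, 12).
LHS: y^2 = 12^2 mod 13 = 1
RHS: x^3 + 5 x + 8 = 6^3 + 5*6 + 8 mod 13 = 7
LHS != RHS

No, not on the curve


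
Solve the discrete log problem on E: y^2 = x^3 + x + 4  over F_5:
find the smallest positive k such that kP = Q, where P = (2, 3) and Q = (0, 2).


Enumerate multiples of P until we hit Q = (0, 2):
  1P = (2, 3)
  2P = (0, 3)
  3P = (3, 2)
  4P = (1, 1)
  5P = (1, 4)
  6P = (3, 3)
  7P = (0, 2)
Match found at i = 7.

k = 7


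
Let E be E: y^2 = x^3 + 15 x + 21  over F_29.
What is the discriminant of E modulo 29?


4 a^3 + 27 b^2 = 4*15^3 + 27*21^2 = 13500 + 11907 = 25407
Delta = -16 * (25407) = -406512
Delta mod 29 = 10

Delta = 10 (mod 29)


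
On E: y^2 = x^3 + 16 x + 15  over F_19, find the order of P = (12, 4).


Compute successive multiples of P until we hit O:
  1P = (12, 4)
  2P = (15, 18)
  3P = (18, 6)
  4P = (6, 17)
  5P = (2, 6)
  6P = (2, 13)
  7P = (6, 2)
  8P = (18, 13)
  ... (continuing to 11P)
  11P = O

ord(P) = 11


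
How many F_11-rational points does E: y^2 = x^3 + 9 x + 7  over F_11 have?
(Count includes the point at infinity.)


For each x in F_11, count y with y^2 = x^3 + 9 x + 7 mod 11:
  x = 2: RHS = 0, y in [0]  -> 1 point(s)
  x = 5: RHS = 1, y in [1, 10]  -> 2 point(s)
  x = 9: RHS = 3, y in [5, 6]  -> 2 point(s)
Affine points: 5. Add the point at infinity: total = 6.

#E(F_11) = 6


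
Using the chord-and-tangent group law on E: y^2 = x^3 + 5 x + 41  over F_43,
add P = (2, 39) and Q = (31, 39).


P != Q, so use the chord formula.
s = (y2 - y1) / (x2 - x1) = (0) / (29) mod 43 = 0
x3 = s^2 - x1 - x2 mod 43 = 0^2 - 2 - 31 = 10
y3 = s (x1 - x3) - y1 mod 43 = 0 * (2 - 10) - 39 = 4

P + Q = (10, 4)


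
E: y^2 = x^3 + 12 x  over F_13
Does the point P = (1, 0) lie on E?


Check whether y^2 = x^3 + 12 x + 0 (mod 13) for (x, y) = (1, 0).
LHS: y^2 = 0^2 mod 13 = 0
RHS: x^3 + 12 x + 0 = 1^3 + 12*1 + 0 mod 13 = 0
LHS = RHS

Yes, on the curve


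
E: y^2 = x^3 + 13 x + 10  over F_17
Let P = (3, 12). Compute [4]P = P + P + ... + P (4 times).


k = 4 = 100_2 (binary, LSB first: 001)
Double-and-add from P = (3, 12):
  bit 0 = 0: acc unchanged = O
  bit 1 = 0: acc unchanged = O
  bit 2 = 1: acc = O + (5, 9) = (5, 9)

4P = (5, 9)


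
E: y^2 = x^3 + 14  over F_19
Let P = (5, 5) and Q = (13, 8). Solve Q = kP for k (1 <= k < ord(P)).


Enumerate multiples of P until we hit Q = (13, 8):
  1P = (5, 5)
  2P = (13, 11)
  3P = (17, 5)
  4P = (16, 14)
  5P = (15, 11)
  6P = (10, 11)
  7P = (10, 8)
  8P = (15, 8)
  9P = (16, 5)
  10P = (17, 14)
  11P = (13, 8)
Match found at i = 11.

k = 11


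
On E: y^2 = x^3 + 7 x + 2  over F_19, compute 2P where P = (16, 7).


Doubling: s = (3 x1^2 + a) / (2 y1)
s = (3*16^2 + 7) / (2*7) mod 19 = 16
x3 = s^2 - 2 x1 mod 19 = 16^2 - 2*16 = 15
y3 = s (x1 - x3) - y1 mod 19 = 16 * (16 - 15) - 7 = 9

2P = (15, 9)


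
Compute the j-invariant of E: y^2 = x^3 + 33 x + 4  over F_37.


Delta = -16(4 a^3 + 27 b^2) mod 37 = 33
-1728 * (4 a)^3 = -1728 * (4*33)^3 mod 37 = 10
j = 10 * 33^(-1) mod 37 = 16

j = 16 (mod 37)


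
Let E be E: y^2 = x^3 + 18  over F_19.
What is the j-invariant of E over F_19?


Delta = -16(4 a^3 + 27 b^2) mod 19 = 5
-1728 * (4 a)^3 = -1728 * (4*0)^3 mod 19 = 0
j = 0 * 5^(-1) mod 19 = 0

j = 0 (mod 19)


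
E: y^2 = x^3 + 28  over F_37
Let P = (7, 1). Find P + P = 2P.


Doubling: s = (3 x1^2 + a) / (2 y1)
s = (3*7^2 + 0) / (2*1) mod 37 = 18
x3 = s^2 - 2 x1 mod 37 = 18^2 - 2*7 = 14
y3 = s (x1 - x3) - y1 mod 37 = 18 * (7 - 14) - 1 = 21

2P = (14, 21)


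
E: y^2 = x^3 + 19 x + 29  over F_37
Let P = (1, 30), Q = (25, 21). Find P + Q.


P != Q, so use the chord formula.
s = (y2 - y1) / (x2 - x1) = (28) / (24) mod 37 = 32
x3 = s^2 - x1 - x2 mod 37 = 32^2 - 1 - 25 = 36
y3 = s (x1 - x3) - y1 mod 37 = 32 * (1 - 36) - 30 = 34

P + Q = (36, 34)


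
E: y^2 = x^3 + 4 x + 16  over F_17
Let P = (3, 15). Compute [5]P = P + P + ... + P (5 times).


k = 5 = 101_2 (binary, LSB first: 101)
Double-and-add from P = (3, 15):
  bit 0 = 1: acc = O + (3, 15) = (3, 15)
  bit 1 = 0: acc unchanged = (3, 15)
  bit 2 = 1: acc = (3, 15) + (15, 0) = (8, 4)

5P = (8, 4)
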